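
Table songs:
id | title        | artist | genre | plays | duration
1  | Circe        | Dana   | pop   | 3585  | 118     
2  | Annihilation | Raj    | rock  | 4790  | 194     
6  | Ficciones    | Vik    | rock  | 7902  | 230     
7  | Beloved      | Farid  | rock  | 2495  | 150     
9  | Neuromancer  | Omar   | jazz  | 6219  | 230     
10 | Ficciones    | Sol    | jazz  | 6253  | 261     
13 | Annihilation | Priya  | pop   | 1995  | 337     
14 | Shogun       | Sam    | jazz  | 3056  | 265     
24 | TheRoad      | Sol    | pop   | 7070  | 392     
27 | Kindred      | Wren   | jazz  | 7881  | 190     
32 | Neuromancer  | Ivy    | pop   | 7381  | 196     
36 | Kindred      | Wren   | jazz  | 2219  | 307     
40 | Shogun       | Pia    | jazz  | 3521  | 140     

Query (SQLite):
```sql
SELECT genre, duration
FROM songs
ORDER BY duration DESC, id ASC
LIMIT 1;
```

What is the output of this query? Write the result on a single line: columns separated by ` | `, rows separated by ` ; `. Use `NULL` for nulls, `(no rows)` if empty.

Sort by duration desc, tiebreak id asc: (392, id=24), (337, id=13), (307, id=36), (265, id=14) …. Take first 1.

pop | 392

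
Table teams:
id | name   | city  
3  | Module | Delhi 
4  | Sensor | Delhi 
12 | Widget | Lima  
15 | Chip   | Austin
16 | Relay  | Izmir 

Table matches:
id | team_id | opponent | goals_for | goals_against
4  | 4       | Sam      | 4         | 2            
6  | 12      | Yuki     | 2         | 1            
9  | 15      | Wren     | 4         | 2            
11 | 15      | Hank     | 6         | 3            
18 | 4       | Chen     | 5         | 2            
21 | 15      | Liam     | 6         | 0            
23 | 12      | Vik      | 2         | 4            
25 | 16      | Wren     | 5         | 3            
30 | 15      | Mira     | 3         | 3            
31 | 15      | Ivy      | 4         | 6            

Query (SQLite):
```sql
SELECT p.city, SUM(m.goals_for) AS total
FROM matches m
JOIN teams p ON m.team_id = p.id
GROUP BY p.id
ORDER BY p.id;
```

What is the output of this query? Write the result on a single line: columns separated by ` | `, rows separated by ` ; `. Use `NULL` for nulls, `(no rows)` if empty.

Delhi | 9 ; Lima | 4 ; Austin | 23 ; Izmir | 5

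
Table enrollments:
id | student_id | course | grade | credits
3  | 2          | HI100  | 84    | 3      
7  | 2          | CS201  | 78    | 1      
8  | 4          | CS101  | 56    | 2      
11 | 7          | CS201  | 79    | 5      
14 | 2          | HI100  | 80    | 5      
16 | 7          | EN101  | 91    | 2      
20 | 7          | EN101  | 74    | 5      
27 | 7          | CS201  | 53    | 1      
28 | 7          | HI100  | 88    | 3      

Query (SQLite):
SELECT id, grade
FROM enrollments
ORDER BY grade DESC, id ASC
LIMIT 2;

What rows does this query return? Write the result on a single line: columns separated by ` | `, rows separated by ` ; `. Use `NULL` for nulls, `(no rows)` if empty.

Sort by grade desc, tiebreak id asc: (91, id=16), (88, id=28), (84, id=3), (80, id=14), (79, id=11) …. Take first 2.

16 | 91 ; 28 | 88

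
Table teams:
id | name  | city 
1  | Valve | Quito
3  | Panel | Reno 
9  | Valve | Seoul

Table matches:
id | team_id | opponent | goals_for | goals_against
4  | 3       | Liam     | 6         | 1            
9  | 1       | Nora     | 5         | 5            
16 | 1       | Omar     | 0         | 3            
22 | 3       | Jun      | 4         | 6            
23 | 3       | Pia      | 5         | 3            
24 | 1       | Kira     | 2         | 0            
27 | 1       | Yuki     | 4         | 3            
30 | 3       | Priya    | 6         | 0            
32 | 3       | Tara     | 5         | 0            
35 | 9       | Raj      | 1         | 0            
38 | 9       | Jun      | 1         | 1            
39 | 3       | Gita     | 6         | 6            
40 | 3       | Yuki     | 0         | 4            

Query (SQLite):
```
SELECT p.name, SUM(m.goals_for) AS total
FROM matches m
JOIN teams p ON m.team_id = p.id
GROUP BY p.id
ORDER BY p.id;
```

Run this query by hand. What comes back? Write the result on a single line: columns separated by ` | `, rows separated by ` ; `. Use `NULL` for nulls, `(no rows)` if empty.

Valve | 11 ; Panel | 32 ; Valve | 2

Join each matches row to its teams via team_id.
Group joined rows by teams.id; compute SUM(m.goals_for) per group.
  1: ids {9, 16, 24, 27} → SUM(m.goals_for)=11
  3: ids {4, 22, 23, 30, 32, 39, 40} → SUM(m.goals_for)=32
  9: ids {35, 38} → SUM(m.goals_for)=2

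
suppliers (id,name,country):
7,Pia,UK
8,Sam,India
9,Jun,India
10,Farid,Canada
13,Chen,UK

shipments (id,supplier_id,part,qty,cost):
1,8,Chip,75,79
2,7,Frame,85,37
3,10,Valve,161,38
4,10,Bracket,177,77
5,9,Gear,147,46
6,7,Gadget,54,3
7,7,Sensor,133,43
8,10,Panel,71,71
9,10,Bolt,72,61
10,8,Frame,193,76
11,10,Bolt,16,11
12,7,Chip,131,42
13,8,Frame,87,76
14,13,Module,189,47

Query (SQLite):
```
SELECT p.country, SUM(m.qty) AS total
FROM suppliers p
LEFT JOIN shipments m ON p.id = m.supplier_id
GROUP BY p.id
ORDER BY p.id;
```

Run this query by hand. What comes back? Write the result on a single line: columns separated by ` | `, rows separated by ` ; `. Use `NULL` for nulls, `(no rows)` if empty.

UK | 403 ; India | 355 ; India | 147 ; Canada | 497 ; UK | 189

LEFT JOIN keeps every suppliers row; unmatched ones get NULL for shipments columns.
Group by suppliers.id and compute SUM(m.qty). SUM over an all-NULL group is NULL.
  7: ids {2, 6, 7, 12} → SUM(m.qty)=403
  8: ids {1, 10, 13} → SUM(m.qty)=355
  9: ids {5} → SUM(m.qty)=147
  10: ids {3, 4, 8, 9, 11} → SUM(m.qty)=497
  13: ids {14} → SUM(m.qty)=189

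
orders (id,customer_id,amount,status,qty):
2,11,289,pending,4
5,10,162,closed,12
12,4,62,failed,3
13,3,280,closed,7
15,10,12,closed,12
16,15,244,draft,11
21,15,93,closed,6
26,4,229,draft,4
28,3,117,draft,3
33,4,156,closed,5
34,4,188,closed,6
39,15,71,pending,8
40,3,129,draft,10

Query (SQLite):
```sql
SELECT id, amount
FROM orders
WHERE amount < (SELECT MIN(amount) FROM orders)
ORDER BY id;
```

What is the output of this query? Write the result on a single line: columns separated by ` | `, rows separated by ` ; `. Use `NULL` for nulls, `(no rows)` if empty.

(no rows)

Scalar subquery: MIN(amount) over all orders rows = 12.
Keep rows where amount < that value.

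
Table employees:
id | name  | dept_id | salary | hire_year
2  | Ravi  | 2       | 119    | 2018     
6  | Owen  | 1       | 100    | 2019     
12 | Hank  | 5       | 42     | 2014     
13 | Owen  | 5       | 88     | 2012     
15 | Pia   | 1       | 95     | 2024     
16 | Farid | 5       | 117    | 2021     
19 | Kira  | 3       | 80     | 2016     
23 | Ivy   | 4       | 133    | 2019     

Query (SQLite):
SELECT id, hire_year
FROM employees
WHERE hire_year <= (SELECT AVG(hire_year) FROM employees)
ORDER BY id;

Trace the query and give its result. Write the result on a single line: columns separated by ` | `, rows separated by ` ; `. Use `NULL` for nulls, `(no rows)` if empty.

12 | 2014 ; 13 | 2012 ; 19 | 2016

Scalar subquery: AVG(hire_year) over all employees rows = 2017.875.
Keep rows where hire_year <= that value.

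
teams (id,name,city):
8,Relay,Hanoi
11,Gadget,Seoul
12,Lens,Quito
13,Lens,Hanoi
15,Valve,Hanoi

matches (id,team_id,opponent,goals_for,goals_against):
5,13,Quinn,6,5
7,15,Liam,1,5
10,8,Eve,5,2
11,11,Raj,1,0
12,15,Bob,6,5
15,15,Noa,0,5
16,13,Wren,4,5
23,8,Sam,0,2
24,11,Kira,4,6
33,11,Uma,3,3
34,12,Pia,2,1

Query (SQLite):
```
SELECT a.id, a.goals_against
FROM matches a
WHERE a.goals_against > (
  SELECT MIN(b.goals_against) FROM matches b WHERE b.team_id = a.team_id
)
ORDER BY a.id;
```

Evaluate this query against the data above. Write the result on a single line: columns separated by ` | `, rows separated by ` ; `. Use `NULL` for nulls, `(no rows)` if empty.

24 | 6 ; 33 | 3

For each matches row a, compute MIN(goals_against) over rows sharing a.team_id.
Keep row a if a.goals_against > that per-group MIN.
  team_id=8: MIN(goals_against) = 2
  team_id=11: MIN(goals_against) = 0
  team_id=12: MIN(goals_against) = 1
  team_id=13: MIN(goals_against) = 5
  team_id=15: MIN(goals_against) = 5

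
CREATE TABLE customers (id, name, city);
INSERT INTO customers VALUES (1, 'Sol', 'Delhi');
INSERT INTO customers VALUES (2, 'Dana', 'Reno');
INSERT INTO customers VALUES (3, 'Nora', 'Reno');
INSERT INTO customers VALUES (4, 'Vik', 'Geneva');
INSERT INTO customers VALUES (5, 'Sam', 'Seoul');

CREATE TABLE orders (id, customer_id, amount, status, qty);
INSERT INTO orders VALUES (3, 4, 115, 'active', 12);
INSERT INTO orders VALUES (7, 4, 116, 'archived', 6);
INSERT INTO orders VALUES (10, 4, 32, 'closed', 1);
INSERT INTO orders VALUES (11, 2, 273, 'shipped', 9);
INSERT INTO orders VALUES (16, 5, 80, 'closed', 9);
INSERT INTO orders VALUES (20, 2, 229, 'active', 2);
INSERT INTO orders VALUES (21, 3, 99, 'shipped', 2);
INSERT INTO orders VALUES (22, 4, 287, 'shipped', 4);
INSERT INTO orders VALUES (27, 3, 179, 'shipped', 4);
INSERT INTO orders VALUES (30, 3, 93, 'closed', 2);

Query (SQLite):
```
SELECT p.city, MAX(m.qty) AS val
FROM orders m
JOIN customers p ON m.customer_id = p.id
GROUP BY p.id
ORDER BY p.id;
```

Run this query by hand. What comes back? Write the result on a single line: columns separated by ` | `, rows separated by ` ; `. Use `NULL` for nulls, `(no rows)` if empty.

Join each orders row to its customers via customer_id.
Group joined rows by customers.id; compute MAX(m.qty) per group.
  2: ids {11, 20} → MAX(m.qty)=9
  3: ids {21, 27, 30} → MAX(m.qty)=4
  4: ids {3, 7, 10, 22} → MAX(m.qty)=12
  5: ids {16} → MAX(m.qty)=9

Reno | 9 ; Reno | 4 ; Geneva | 12 ; Seoul | 9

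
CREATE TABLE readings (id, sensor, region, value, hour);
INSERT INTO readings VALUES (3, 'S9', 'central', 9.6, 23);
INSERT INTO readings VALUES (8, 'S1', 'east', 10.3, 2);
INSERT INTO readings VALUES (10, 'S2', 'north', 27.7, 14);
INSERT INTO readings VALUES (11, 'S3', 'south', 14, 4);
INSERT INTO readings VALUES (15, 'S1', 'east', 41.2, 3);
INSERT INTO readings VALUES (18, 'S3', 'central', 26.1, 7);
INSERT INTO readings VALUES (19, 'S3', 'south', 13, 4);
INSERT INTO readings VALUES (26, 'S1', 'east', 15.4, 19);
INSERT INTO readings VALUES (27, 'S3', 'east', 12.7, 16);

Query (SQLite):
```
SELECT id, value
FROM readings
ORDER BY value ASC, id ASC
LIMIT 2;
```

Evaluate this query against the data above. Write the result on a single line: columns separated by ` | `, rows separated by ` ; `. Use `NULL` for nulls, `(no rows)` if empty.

3 | 9.6 ; 8 | 10.3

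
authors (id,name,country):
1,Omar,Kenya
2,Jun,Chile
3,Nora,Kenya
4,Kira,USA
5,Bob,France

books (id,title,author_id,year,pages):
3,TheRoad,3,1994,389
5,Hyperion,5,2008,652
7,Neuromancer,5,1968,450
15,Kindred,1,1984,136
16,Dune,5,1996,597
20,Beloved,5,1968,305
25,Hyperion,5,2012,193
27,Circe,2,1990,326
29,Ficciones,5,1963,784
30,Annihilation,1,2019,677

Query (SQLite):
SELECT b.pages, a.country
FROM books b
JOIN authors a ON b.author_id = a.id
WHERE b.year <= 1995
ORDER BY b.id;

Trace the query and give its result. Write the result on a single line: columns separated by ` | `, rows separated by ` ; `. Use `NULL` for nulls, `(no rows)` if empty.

Each books row matches the authors row where author_id = authors.id.
Then keep rows with b.year <= 1995.

389 | Kenya ; 450 | France ; 136 | Kenya ; 305 | France ; 326 | Chile ; 784 | France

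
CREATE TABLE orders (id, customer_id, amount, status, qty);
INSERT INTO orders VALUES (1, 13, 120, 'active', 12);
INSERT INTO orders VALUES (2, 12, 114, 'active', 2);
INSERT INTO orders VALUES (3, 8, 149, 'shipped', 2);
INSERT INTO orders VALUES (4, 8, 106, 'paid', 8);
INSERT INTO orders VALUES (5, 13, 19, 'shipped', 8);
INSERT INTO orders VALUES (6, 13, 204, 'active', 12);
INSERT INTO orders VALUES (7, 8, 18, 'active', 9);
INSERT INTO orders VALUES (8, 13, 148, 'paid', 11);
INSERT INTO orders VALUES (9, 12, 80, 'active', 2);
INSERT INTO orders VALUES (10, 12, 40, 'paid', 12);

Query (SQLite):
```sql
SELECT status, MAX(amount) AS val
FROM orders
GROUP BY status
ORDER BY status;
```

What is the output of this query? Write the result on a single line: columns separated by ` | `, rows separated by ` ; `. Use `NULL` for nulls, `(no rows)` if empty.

active | 204 ; paid | 148 ; shipped | 149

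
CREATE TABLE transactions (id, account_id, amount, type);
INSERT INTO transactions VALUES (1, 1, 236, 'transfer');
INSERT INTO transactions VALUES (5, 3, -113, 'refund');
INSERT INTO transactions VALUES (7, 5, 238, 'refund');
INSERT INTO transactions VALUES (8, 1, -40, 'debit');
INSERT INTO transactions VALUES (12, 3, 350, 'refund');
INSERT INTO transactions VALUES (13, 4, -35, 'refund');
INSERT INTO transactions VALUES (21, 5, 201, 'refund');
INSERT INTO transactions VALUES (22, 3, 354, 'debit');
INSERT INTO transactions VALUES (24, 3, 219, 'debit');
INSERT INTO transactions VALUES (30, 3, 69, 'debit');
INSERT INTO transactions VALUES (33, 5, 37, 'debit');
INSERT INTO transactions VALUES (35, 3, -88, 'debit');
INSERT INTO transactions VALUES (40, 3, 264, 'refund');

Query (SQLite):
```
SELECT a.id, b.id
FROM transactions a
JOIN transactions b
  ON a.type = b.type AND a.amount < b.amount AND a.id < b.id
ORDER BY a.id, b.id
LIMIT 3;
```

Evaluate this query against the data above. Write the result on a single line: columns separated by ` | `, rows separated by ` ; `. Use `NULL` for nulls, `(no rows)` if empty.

5 | 7 ; 5 | 12 ; 5 | 13

Pairs (a,b) with same type, a.amount < b.amount, a.id < b.id.
type groups: debit:{8,22,24,30,33,35} refund:{5,7,12,13,21,40} transfer:{1}
Ordered by (a.id, b.id); first 3.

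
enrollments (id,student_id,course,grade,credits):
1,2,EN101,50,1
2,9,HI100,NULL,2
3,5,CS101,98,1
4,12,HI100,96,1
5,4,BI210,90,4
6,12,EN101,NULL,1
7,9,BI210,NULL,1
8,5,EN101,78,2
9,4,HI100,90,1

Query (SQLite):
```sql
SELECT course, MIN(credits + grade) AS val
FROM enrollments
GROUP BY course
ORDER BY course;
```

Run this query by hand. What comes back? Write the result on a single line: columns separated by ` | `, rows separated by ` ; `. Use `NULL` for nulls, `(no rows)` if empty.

For each row compute credits + grade.
Group by course; take MIN of the expression per group.
  BI210: ids {5, 7} → MIN(credits + grade)=94
  CS101: ids {3} → MIN(credits + grade)=99
  EN101: ids {1, 6, 8} → MIN(credits + grade)=51
  HI100: ids {2, 4, 9} → MIN(credits + grade)=91

BI210 | 94 ; CS101 | 99 ; EN101 | 51 ; HI100 | 91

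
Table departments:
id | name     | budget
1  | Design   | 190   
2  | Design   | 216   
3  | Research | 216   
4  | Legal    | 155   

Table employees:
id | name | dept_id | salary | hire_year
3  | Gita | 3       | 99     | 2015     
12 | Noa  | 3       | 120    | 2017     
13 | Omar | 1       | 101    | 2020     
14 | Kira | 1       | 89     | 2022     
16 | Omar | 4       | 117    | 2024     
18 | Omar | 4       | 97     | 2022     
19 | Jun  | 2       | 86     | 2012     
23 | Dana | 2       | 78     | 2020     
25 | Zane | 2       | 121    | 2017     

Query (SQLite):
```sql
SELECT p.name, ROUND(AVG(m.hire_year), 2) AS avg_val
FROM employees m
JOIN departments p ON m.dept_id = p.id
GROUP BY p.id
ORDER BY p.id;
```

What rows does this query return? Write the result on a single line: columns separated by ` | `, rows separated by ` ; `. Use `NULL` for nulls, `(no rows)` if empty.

Design | 2021 ; Design | 2016.33 ; Research | 2016 ; Legal | 2023

Join each employees row to its departments via dept_id.
Group joined rows by departments.id; compute ROUND(AVG(m.hire_year), 2) per group.
  1: ids {13, 14} → ROUND(AVG(m.hire_year), 2)=2021
  2: ids {19, 23, 25} → ROUND(AVG(m.hire_year), 2)=2016.33
  3: ids {3, 12} → ROUND(AVG(m.hire_year), 2)=2016
  4: ids {16, 18} → ROUND(AVG(m.hire_year), 2)=2023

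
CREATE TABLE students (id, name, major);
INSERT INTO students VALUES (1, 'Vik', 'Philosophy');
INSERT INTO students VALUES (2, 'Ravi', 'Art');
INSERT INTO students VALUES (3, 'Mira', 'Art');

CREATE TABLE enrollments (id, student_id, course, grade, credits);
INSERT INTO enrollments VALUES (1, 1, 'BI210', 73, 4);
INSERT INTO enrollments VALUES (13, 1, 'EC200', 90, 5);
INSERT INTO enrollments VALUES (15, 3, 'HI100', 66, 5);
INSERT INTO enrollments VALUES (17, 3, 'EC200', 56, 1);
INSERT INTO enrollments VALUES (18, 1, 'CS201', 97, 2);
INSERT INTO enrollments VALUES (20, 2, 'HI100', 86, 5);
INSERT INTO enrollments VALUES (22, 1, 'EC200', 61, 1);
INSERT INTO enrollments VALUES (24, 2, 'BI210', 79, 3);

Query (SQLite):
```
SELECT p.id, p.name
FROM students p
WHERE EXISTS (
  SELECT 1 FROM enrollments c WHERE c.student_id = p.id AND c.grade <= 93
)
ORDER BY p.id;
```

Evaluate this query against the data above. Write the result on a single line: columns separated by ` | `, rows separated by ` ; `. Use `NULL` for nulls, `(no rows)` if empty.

1 | Vik ; 2 | Ravi ; 3 | Mira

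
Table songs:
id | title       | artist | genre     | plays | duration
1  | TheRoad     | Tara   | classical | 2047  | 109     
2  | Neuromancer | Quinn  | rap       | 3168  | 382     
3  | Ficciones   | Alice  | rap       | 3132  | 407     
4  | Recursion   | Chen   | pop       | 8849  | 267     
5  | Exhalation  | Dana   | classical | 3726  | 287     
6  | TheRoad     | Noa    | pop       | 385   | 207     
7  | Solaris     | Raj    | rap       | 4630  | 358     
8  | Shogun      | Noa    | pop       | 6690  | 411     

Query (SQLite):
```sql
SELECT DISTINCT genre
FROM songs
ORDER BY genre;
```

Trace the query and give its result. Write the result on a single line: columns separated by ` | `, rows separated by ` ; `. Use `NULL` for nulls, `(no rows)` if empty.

classical ; pop ; rap

Collect distinct genre values from songs.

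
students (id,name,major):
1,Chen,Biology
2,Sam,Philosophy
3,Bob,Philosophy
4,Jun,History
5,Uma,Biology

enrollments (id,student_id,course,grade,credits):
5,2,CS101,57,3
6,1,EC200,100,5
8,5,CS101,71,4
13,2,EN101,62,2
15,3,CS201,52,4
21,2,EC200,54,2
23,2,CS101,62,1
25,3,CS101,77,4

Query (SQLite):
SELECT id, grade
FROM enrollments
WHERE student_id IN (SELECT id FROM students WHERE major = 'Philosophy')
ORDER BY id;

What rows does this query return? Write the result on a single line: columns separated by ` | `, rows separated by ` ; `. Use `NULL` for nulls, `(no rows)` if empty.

5 | 57 ; 13 | 62 ; 15 | 52 ; 21 | 54 ; 23 | 62 ; 25 | 77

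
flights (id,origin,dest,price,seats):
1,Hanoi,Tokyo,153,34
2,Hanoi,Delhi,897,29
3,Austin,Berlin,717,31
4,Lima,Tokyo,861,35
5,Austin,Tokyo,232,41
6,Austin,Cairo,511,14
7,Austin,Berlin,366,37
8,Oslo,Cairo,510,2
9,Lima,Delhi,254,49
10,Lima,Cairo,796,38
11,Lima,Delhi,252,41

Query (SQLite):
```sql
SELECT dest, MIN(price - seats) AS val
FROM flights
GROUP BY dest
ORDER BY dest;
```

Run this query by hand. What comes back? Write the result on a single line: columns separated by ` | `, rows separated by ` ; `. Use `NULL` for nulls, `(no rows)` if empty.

For each row compute price - seats.
Group by dest; take MIN of the expression per group.
  Berlin: ids {3, 7} → MIN(price - seats)=329
  Cairo: ids {6, 8, 10} → MIN(price - seats)=497
  Delhi: ids {2, 9, 11} → MIN(price - seats)=205
  Tokyo: ids {1, 4, 5} → MIN(price - seats)=119

Berlin | 329 ; Cairo | 497 ; Delhi | 205 ; Tokyo | 119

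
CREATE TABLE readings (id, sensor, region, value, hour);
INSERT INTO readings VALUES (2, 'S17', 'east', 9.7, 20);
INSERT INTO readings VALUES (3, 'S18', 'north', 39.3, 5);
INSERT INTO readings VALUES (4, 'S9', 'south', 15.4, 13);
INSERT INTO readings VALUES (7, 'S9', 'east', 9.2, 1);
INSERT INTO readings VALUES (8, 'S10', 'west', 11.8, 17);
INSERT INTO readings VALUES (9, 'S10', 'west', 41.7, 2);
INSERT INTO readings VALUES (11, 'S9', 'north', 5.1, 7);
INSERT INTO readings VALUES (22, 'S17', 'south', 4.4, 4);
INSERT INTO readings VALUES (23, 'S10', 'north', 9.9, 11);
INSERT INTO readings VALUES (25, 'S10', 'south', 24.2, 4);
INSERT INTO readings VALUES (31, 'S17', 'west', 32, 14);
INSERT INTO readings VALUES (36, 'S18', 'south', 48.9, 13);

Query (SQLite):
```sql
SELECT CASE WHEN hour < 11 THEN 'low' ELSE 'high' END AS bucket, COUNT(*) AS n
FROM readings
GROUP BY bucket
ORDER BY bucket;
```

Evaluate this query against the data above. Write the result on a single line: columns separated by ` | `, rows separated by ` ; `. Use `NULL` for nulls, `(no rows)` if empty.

Bucket rows by hour < 11 → 'low' else 'high'; count each bucket.

high | 6 ; low | 6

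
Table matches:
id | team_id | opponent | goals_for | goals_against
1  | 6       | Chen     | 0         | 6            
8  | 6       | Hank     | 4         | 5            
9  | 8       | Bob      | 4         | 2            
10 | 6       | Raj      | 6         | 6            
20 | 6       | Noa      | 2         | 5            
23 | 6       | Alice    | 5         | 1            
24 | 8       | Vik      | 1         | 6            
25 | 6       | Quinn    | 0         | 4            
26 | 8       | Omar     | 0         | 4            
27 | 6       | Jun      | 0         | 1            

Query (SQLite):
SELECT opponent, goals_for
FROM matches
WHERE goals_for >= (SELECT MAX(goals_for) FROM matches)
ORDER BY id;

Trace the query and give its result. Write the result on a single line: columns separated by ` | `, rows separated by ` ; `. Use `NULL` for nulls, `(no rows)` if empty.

Raj | 6

Scalar subquery: MAX(goals_for) over all matches rows = 6.
Keep rows where goals_for >= that value.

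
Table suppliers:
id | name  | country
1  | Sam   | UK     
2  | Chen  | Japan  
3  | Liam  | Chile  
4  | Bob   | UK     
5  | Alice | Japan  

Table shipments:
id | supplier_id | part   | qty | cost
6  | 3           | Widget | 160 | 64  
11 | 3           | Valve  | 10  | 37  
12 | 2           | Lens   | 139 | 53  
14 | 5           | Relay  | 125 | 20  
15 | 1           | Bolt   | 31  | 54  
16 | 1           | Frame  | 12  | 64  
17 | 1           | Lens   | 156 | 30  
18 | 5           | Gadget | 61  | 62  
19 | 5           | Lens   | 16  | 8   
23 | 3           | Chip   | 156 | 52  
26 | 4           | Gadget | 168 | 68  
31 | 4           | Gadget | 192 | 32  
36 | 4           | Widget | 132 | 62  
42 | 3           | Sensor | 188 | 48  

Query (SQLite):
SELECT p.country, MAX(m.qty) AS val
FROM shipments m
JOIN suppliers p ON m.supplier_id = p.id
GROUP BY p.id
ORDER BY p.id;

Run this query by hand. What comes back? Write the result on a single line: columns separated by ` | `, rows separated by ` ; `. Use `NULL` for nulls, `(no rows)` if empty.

UK | 156 ; Japan | 139 ; Chile | 188 ; UK | 192 ; Japan | 125

Join each shipments row to its suppliers via supplier_id.
Group joined rows by suppliers.id; compute MAX(m.qty) per group.
  1: ids {15, 16, 17} → MAX(m.qty)=156
  2: ids {12} → MAX(m.qty)=139
  3: ids {6, 11, 23, 42} → MAX(m.qty)=188
  4: ids {26, 31, 36} → MAX(m.qty)=192
  5: ids {14, 18, 19} → MAX(m.qty)=125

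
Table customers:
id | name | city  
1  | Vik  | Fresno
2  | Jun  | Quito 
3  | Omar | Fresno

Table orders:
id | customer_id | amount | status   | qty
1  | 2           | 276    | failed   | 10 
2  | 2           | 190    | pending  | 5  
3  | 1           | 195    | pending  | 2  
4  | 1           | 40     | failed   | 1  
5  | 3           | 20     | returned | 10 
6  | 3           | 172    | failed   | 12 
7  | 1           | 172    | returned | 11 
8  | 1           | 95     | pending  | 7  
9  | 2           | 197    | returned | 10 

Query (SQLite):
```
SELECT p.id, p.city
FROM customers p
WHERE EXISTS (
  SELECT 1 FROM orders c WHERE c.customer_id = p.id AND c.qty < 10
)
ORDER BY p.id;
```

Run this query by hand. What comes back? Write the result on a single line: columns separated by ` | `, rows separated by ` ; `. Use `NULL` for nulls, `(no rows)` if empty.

For each customers row, check whether any orders with matching customer_id has qty < 10.
Keep rows where that is true.

1 | Fresno ; 2 | Quito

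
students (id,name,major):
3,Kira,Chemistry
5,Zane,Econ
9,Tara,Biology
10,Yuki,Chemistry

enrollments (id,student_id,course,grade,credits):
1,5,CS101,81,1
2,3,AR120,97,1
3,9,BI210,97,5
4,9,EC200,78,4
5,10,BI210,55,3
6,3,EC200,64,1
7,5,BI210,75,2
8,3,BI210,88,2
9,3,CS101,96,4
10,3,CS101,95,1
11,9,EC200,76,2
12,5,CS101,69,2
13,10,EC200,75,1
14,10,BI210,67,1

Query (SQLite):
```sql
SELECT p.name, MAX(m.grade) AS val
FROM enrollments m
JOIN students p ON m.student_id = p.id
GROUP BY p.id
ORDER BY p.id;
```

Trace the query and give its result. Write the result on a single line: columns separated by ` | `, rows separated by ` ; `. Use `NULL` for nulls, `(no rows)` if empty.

Kira | 97 ; Zane | 81 ; Tara | 97 ; Yuki | 75

Join each enrollments row to its students via student_id.
Group joined rows by students.id; compute MAX(m.grade) per group.
  3: ids {2, 6, 8, 9, 10} → MAX(m.grade)=97
  5: ids {1, 7, 12} → MAX(m.grade)=81
  9: ids {3, 4, 11} → MAX(m.grade)=97
  10: ids {5, 13, 14} → MAX(m.grade)=75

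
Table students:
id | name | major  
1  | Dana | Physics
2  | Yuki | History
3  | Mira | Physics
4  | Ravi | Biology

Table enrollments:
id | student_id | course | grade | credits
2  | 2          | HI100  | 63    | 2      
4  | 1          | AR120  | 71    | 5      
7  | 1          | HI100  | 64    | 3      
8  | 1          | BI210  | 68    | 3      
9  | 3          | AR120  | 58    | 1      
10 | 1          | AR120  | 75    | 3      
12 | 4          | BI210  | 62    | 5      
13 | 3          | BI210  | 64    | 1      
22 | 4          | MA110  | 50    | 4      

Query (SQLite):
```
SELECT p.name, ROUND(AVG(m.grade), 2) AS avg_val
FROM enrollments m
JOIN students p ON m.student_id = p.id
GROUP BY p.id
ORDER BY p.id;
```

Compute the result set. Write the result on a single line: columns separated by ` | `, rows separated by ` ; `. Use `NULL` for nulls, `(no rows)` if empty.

Join each enrollments row to its students via student_id.
Group joined rows by students.id; compute ROUND(AVG(m.grade), 2) per group.
  1: ids {4, 7, 8, 10} → ROUND(AVG(m.grade), 2)=69.5
  2: ids {2} → ROUND(AVG(m.grade), 2)=63
  3: ids {9, 13} → ROUND(AVG(m.grade), 2)=61
  4: ids {12, 22} → ROUND(AVG(m.grade), 2)=56

Dana | 69.5 ; Yuki | 63 ; Mira | 61 ; Ravi | 56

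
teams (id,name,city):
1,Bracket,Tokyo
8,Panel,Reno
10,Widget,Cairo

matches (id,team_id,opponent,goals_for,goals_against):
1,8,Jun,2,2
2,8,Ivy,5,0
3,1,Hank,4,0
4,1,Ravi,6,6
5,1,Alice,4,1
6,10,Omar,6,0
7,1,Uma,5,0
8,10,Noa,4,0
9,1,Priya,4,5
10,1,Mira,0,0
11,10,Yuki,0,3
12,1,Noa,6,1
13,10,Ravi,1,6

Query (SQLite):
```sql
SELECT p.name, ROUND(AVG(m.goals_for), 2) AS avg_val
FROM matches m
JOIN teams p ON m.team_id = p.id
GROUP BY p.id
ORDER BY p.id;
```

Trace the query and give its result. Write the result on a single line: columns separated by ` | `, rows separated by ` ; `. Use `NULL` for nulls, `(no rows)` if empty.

Join each matches row to its teams via team_id.
Group joined rows by teams.id; compute ROUND(AVG(m.goals_for), 2) per group.
  1: ids {3, 4, 5, 7, 9, 10, 12} → ROUND(AVG(m.goals_for), 2)=4.14
  8: ids {1, 2} → ROUND(AVG(m.goals_for), 2)=3.5
  10: ids {6, 8, 11, 13} → ROUND(AVG(m.goals_for), 2)=2.75

Bracket | 4.14 ; Panel | 3.5 ; Widget | 2.75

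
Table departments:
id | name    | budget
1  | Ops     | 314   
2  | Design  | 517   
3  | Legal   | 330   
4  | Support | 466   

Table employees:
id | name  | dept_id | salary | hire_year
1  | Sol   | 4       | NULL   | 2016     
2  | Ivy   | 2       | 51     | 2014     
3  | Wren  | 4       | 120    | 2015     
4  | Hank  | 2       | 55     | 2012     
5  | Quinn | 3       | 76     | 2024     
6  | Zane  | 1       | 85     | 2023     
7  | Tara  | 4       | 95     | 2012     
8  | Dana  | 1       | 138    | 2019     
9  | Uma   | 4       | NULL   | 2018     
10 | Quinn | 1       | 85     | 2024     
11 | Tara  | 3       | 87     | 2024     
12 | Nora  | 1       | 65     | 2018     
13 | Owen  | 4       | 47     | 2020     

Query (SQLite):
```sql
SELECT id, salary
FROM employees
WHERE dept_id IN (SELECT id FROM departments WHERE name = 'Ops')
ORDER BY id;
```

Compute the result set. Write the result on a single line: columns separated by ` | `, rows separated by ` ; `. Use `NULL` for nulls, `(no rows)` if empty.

6 | 85 ; 8 | 138 ; 10 | 85 ; 12 | 65

Inner query: departments.id where name = 'Ops'.
Outer: keep employees rows whose dept_id is in that set.
Inner query → {1}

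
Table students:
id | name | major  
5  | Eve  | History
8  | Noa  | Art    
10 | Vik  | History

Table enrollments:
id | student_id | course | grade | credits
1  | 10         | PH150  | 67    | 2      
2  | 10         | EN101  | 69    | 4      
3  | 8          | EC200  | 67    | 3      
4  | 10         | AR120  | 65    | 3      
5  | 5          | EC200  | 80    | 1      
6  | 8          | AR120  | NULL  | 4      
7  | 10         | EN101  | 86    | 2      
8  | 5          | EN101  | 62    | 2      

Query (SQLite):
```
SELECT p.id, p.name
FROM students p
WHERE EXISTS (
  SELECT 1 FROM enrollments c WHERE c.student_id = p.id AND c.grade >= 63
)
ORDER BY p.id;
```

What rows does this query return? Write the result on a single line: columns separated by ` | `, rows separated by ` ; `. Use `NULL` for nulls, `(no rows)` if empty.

5 | Eve ; 8 | Noa ; 10 | Vik

For each students row, check whether any enrollments with matching student_id has grade >= 63.
Keep rows where that is true.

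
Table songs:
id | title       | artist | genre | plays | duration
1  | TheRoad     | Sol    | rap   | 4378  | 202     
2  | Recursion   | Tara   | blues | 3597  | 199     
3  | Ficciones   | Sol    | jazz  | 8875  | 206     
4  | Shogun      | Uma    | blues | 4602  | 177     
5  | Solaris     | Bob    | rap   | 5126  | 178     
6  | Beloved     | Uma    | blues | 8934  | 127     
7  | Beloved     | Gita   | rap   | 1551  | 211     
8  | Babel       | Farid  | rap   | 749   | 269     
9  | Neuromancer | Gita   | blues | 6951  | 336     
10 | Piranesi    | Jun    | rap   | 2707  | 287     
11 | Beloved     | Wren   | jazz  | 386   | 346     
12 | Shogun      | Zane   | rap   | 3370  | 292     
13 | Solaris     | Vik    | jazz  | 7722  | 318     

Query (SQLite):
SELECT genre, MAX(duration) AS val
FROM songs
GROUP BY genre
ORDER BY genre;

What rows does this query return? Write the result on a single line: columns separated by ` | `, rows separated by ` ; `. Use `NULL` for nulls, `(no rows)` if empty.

blues | 336 ; jazz | 346 ; rap | 292

Partition songs by genre; compute MAX(duration) within each group.
  blues: ids {2, 4, 6, 9} → MAX(duration)=336
  jazz: ids {3, 11, 13} → MAX(duration)=346
  rap: ids {1, 5, 7, 8, 10, 12} → MAX(duration)=292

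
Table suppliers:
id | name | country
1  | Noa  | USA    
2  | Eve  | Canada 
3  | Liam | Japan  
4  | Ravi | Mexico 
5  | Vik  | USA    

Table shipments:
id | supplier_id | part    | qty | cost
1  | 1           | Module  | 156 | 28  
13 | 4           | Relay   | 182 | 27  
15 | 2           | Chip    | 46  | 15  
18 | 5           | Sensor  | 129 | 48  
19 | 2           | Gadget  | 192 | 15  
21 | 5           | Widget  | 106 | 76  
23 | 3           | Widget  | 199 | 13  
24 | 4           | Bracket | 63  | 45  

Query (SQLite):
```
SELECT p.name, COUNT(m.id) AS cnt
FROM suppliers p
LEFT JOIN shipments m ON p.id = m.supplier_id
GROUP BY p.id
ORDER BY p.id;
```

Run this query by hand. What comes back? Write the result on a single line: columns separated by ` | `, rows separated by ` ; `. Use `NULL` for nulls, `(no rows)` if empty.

Noa | 1 ; Eve | 2 ; Liam | 1 ; Ravi | 2 ; Vik | 2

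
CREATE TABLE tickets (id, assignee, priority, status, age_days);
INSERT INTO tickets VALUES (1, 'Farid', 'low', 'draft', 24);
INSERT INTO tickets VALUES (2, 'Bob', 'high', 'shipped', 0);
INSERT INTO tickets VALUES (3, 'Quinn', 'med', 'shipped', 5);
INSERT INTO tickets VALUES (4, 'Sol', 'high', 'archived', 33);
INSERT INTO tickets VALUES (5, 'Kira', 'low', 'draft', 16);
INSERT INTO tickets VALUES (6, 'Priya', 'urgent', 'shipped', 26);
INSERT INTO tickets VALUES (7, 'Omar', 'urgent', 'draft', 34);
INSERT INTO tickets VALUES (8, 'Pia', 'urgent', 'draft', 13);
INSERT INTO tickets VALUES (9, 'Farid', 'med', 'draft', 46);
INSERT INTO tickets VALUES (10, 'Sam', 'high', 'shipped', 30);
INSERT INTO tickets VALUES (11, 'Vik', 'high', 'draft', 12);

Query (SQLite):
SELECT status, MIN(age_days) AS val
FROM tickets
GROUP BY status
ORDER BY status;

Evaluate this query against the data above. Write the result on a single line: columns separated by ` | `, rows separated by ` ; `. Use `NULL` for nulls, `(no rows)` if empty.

archived | 33 ; draft | 12 ; shipped | 0

Partition tickets by status; compute MIN(age_days) within each group.
  archived: ids {4} → MIN(age_days)=33
  draft: ids {1, 5, 7, 8, 9, 11} → MIN(age_days)=12
  shipped: ids {2, 3, 6, 10} → MIN(age_days)=0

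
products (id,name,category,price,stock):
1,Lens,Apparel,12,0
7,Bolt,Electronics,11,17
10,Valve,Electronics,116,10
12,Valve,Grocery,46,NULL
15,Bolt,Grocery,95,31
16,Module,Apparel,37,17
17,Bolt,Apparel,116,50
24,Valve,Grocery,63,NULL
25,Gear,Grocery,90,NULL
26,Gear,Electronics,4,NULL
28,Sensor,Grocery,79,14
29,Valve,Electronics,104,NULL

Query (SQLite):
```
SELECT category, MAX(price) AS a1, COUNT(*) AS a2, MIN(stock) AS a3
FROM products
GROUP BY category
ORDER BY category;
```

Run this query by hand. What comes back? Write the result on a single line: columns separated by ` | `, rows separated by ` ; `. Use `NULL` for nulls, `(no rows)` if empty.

Apparel | 116 | 3 | 0 ; Electronics | 116 | 4 | 10 ; Grocery | 95 | 5 | 14

Group products by category.
Per group compute: MAX(price), COUNT(*), MIN(stock).
  Apparel: ids {1, 16, 17} → MAX(price)=116, COUNT(*)=3, MIN(stock)=0
  Electronics: ids {7, 10, 26, 29} → MAX(price)=116, COUNT(*)=4, MIN(stock)=10
  Grocery: ids {12, 15, 24, 25, 28} → MAX(price)=95, COUNT(*)=5, MIN(stock)=14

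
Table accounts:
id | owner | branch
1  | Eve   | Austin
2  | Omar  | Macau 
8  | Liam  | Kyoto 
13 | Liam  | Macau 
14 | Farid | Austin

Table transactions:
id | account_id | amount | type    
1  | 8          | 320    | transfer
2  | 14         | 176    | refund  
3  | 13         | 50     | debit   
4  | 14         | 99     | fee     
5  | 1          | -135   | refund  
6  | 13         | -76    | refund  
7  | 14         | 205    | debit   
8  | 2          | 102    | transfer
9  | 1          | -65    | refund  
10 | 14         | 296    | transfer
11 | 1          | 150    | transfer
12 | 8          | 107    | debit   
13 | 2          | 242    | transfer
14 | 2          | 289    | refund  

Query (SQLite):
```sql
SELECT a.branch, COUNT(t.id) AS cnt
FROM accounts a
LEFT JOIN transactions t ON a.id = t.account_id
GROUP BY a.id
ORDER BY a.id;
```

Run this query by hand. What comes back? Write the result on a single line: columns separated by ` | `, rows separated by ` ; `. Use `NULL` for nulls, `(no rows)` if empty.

Austin | 3 ; Macau | 3 ; Kyoto | 2 ; Macau | 2 ; Austin | 4

LEFT JOIN keeps every accounts row; unmatched ones get NULL for transactions columns.
Group by accounts.id and compute COUNT(t.id). COUNT(col) of an all-NULL group is 0.
  1: ids {5, 9, 11} → COUNT(t.id)=3
  2: ids {8, 13, 14} → COUNT(t.id)=3
  8: ids {1, 12} → COUNT(t.id)=2
  13: ids {3, 6} → COUNT(t.id)=2
  14: ids {2, 4, 7, 10} → COUNT(t.id)=4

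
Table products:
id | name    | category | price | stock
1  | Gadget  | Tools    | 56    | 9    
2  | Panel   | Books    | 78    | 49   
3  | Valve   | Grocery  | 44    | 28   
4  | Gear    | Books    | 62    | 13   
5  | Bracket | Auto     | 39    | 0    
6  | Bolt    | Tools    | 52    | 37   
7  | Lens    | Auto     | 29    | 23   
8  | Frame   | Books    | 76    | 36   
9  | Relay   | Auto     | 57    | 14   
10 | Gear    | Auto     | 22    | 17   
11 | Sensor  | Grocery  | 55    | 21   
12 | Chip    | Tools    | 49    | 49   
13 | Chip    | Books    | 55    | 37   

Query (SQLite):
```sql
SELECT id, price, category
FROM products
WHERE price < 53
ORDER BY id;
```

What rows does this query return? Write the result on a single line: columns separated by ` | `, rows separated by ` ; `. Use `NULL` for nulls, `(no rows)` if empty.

3 | 44 | Grocery ; 5 | 39 | Auto ; 6 | 52 | Tools ; 7 | 29 | Auto ; 10 | 22 | Auto ; 12 | 49 | Tools

price < 53: ids {3, 5, 6, 7, 10, 12}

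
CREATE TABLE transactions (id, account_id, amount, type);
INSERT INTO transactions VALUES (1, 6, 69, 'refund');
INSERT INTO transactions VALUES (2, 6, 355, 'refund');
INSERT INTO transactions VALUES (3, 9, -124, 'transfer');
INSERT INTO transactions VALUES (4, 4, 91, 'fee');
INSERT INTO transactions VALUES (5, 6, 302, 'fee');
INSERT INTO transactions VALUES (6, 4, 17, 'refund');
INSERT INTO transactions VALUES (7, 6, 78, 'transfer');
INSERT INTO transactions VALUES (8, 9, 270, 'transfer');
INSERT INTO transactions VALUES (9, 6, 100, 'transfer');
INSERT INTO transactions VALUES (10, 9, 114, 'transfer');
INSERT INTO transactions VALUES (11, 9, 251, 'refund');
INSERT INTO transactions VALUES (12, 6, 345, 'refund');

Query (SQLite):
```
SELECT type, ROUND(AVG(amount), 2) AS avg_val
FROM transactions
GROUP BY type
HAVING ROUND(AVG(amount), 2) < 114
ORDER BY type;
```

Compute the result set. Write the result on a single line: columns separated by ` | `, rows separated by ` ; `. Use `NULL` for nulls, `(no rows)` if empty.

Partition transactions by type; compute ROUND(AVG(amount), 2) within each group.
HAVING: keep groups where ROUND(AVG(amount), 2) < 114.
  fee: ids {4, 5} → ROUND(AVG(amount), 2)=196.5
  refund: ids {1, 2, 6, 11, 12} → ROUND(AVG(amount), 2)=207.4
  transfer: ids {3, 7, 8, 9, 10} → ROUND(AVG(amount), 2)=87.6

transfer | 87.6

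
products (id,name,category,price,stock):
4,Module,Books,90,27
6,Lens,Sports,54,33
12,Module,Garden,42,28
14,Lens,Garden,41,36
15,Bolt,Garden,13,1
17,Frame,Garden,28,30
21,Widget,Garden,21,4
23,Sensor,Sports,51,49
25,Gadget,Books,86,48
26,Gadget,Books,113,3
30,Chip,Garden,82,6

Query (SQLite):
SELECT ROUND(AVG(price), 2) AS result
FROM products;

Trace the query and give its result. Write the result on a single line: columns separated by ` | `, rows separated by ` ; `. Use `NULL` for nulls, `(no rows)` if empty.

56.45

All price values: [90, 54, 42, 41, 13, 28, 21, 51, 86, 113, 82].
AVG = 621 / 11 (rounded to 2 dp).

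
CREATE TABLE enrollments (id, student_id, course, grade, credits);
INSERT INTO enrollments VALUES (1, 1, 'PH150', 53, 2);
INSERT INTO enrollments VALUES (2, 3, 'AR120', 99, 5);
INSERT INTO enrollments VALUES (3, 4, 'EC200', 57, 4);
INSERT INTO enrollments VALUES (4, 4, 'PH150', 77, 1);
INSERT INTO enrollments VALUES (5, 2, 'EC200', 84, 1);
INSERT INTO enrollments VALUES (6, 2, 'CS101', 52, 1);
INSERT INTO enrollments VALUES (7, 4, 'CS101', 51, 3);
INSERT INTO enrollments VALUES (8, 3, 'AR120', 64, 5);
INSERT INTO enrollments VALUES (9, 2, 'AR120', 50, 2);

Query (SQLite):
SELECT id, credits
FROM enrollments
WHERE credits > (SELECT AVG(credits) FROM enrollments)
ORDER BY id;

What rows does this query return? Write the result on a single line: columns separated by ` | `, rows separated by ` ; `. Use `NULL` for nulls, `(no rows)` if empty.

2 | 5 ; 3 | 4 ; 7 | 3 ; 8 | 5

Scalar subquery: AVG(credits) over all enrollments rows = 2.666667 (≈; comparison uses full precision).
Keep rows where credits > that value.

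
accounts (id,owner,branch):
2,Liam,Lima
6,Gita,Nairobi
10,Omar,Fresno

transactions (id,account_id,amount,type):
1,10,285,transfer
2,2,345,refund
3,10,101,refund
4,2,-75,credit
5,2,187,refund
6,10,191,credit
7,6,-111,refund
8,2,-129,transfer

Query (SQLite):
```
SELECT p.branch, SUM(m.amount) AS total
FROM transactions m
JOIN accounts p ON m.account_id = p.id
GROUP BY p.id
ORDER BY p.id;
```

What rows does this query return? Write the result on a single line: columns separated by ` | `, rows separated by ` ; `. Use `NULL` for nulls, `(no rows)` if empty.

Join each transactions row to its accounts via account_id.
Group joined rows by accounts.id; compute SUM(m.amount) per group.
  2: ids {2, 4, 5, 8} → SUM(m.amount)=328
  6: ids {7} → SUM(m.amount)=-111
  10: ids {1, 3, 6} → SUM(m.amount)=577

Lima | 328 ; Nairobi | -111 ; Fresno | 577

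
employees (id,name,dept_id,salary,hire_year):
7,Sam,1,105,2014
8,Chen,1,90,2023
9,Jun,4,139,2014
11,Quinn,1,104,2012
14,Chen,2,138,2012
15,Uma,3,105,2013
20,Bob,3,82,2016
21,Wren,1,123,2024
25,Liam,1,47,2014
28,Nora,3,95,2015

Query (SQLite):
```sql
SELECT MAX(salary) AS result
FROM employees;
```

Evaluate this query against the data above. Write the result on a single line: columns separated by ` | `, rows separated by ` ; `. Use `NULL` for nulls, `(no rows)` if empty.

All salary values: [105, 90, 139, 104, 138, 105, 82, 123, 47, 95].
MAX of non-NULL values = 139.

139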